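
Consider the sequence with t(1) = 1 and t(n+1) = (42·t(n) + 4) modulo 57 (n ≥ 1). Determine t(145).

Listing terms: t(1) = 1; t(2) = 46; t(3) = 55; t(4) = 34; t(5) = 7; t(6) = 13; t(7) = 37; t(8) = 19; t(9) = 4; t(10) = 1.
Since t(10) = t(1) = 1, the sequence is periodic with period 9.
So t(145) = t(1 + ((145-1) mod 9)) = t(1) = 1.

1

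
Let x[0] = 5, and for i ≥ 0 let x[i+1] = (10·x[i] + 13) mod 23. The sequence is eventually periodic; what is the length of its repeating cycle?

x[0] = 5; x[1] = 17; x[2] = 22; x[3] = 3; x[4] = 20; x[5] = 6; x[6] = 4; x[7] = 7; x[8] = 14; x[9] = 15; x[10] = 2; x[11] = 10; x[12] = 21; x[13] = 16; x[14] = 12; x[15] = 18; x[16] = 9; x[17] = 11; x[18] = 8; x[19] = 1; x[20] = 0; x[21] = 13; x[22] = 5.
The sequence repeats with period 22.

22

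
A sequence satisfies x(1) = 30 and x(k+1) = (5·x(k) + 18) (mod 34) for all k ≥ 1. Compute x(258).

x(1) = 30,  x(2) = 32,  x(3) = 8,  x(4) = 24,  x(5) = 2,  x(6) = 28,  x(7) = 22,  x(8) = 26,  x(9) = 12,  x(10) = 10,  x(11) = 0,  x(12) = 18,  x(13) = 6,  x(14) = 14,  x(15) = 20,  x(16) = 16,  x(17) = 30.
The sequence repeats with period 16.
(258 - 1) mod 16 = 1, so x(258) = x(2) = 32.

32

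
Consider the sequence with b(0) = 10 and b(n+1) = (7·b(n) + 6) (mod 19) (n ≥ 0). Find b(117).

Computing terms: b(0) = 10, b(1) = 0, b(2) = 6, b(3) = 10.
Since b(3) = b(0) = 10, the sequence is periodic with period 3.
(117 - 0) mod 3 = 0, so b(117) = b(0) = 10.

10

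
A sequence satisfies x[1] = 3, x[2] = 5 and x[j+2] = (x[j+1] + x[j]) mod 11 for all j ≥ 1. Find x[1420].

2

We have x[1] = 3,  x[2] = 5,  x[3] = 8,  x[4] = 2,  x[5] = 10,  x[6] = 1,  x[7] = 0,  x[8] = 1,  x[9] = 1,  x[10] = 2,  x[11] = 3,  x[12] = 5.
Since (x[11], x[12]) = (x[1], x[2]) = (3, 5) (two consecutive terms determine the rest), the sequence is periodic with period 10.
(1420 - 1) mod 10 = 9, so x[1420] = x[10] = 2.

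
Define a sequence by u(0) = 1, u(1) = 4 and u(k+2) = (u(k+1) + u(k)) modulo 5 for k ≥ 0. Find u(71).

1

We have u(0) = 1, u(1) = 4, u(2) = 0, u(3) = 4, u(4) = 4, u(5) = 3, u(6) = 2, u(7) = 0, u(8) = 2, u(9) = 2, u(10) = 4, u(11) = 1, u(12) = 0, u(13) = 1, u(14) = 1, u(15) = 2, u(16) = 3, u(17) = 0, u(18) = 3, u(19) = 3, u(20) = 1, u(21) = 4.
Since (u(20), u(21)) = (u(0), u(1)) = (1, 4) (two consecutive terms determine the rest), the sequence is periodic with period 20.
So u(71) = u(0 + ((71-0) mod 20)) = u(11) = 1.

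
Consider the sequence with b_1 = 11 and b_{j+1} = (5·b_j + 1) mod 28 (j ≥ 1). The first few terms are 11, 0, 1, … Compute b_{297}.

Computing terms: b_1 = 11, b_2 = 0, b_3 = 1, b_4 = 6, b_5 = 3, b_6 = 16, b_7 = 25, b_8 = 14, b_9 = 15, b_{10} = 20, b_{11} = 17, b_{12} = 2, b_{13} = 11.
The sequence repeats with period 12.
So b_{297} = b_{1 + ((297-1) mod 12)} = b_9 = 15.

15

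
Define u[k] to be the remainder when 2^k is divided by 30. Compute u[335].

u[0] = 1, u[1] = 2, u[2] = 4, u[3] = 8, u[4] = 16, u[5] = 2.
Since u[5] = u[1] = 2, the sequence is eventually periodic: after a pre-period of length 1 it cycles with period 4.
For k ≥ 1, u[k] depends only on (k - 1) mod 4. (335 - 1) mod 4 = 2, so u[335] = u[3] = 8.

8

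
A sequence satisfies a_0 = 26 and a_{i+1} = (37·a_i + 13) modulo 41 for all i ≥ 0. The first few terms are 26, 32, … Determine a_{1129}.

7

We have a_0 = 26,  a_1 = 32,  a_2 = 8,  a_3 = 22,  a_4 = 7,  a_5 = 26.
The sequence repeats with period 5.
(1129 - 0) mod 5 = 4, so a_{1129} = a_4 = 7.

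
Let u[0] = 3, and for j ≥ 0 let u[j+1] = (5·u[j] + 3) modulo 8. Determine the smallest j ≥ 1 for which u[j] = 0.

Computing terms: u[0] = 3, u[1] = 2, u[2] = 5, u[3] = 4, u[4] = 7, u[5] = 6, u[6] = 1, u[7] = 0, u[8] = 3.
The sequence repeats with period 8.
The value 0 first appears (with j ≥ 1) at u[7].

7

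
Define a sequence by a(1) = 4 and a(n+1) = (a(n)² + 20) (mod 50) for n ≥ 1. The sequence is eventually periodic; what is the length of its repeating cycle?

a(1) = 4, a(2) = 36, a(3) = 16, a(4) = 26, a(5) = 46, a(6) = 36.
Since a(6) = a(2) = 36, the sequence is eventually periodic: after a pre-period of length 1 it cycles with period 4.

4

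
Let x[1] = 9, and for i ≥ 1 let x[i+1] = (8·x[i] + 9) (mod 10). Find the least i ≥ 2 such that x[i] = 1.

Computing terms: x[1] = 9,  x[2] = 1,  x[3] = 7,  x[4] = 5,  x[5] = 9.
The sequence repeats with period 4.
The value 1 first appears (with i ≥ 2) at x[2].

2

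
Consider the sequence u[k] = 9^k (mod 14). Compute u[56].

11

We have u[0] = 1,  u[1] = 9,  u[2] = 11,  u[3] = 1.
The sequence repeats with period 3.
So u[56] = u[0 + ((56-0) mod 3)] = u[2] = 11.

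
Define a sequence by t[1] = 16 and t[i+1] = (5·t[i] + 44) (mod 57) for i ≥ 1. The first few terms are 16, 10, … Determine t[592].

Computing terms: t[1] = 16, t[2] = 10, t[3] = 37, t[4] = 1, t[5] = 49, t[6] = 4, t[7] = 7, t[8] = 22, t[9] = 40, t[10] = 16.
Since t[10] = t[1] = 16, the sequence is periodic with period 9.
So t[592] = t[1 + ((592-1) mod 9)] = t[7] = 7.

7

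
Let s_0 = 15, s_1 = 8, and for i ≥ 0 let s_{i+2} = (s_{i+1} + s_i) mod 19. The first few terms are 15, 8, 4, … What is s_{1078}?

3

Computing terms: s_0 = 15, s_1 = 8, s_2 = 4, s_3 = 12, s_4 = 16, s_5 = 9, s_6 = 6, s_7 = 15, s_8 = 2, s_9 = 17, s_{10} = 0, s_{11} = 17, s_{12} = 17, s_{13} = 15, s_{14} = 13, s_{15} = 9, s_{16} = 3, s_{17} = 12, s_{18} = 15, s_{19} = 8.
Since (s_{18}, s_{19}) = (s_0, s_1) = (15, 8) (two consecutive terms determine the rest), the sequence is periodic with period 18.
(1078 - 0) mod 18 = 16, so s_{1078} = s_{16} = 3.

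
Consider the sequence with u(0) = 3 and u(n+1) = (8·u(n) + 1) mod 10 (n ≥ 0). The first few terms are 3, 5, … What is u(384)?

3

Computing terms: u(0) = 3; u(1) = 5; u(2) = 1; u(3) = 9; u(4) = 3.
The sequence repeats with period 4.
So u(384) = u(0 + ((384-0) mod 4)) = u(0) = 3.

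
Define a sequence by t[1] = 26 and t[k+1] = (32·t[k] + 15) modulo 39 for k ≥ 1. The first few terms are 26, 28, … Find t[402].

16

We have t[1] = 26,  t[2] = 28,  t[3] = 14,  t[4] = 34,  t[5] = 11,  t[6] = 16,  t[7] = 20,  t[8] = 31,  t[9] = 32,  t[10] = 25,  t[11] = 35,  t[12] = 4,  t[13] = 26.
Since t[13] = t[1] = 26, the sequence is periodic with period 12.
(402 - 1) mod 12 = 5, so t[402] = t[6] = 16.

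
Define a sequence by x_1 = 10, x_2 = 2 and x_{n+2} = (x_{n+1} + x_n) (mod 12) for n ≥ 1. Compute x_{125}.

x_1 = 10,  x_2 = 2,  x_3 = 0,  x_4 = 2,  x_5 = 2,  x_6 = 4,  x_7 = 6,  x_8 = 10,  x_9 = 4,  x_{10} = 2,  x_{11} = 6,  x_{12} = 8,  x_{13} = 2,  x_{14} = 10,  x_{15} = 0,  x_{16} = 10,  x_{17} = 10,  x_{18} = 8,  x_{19} = 6,  x_{20} = 2,  x_{21} = 8,  x_{22} = 10,  x_{23} = 6,  x_{24} = 4,  x_{25} = 10,  x_{26} = 2.
Since (x_{25}, x_{26}) = (x_1, x_2) = (10, 2) (two consecutive terms determine the rest), the sequence is periodic with period 24.
(125 - 1) mod 24 = 4, so x_{125} = x_5 = 2.

2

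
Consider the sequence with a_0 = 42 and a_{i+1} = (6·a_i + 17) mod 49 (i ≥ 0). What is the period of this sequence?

14

We have a_0 = 42; a_1 = 24; a_2 = 14; a_3 = 3; a_4 = 35; a_5 = 31; a_6 = 7; a_7 = 10; a_8 = 28; a_9 = 38; a_{10} = 0; a_{11} = 17; a_{12} = 21; a_{13} = 45; a_{14} = 42.
The sequence repeats with period 14.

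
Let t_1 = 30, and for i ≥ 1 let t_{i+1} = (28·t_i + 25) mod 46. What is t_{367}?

5

We have t_1 = 30,  t_2 = 37,  t_3 = 3,  t_4 = 17,  t_5 = 41,  t_6 = 23,  t_7 = 25,  t_8 = 35,  t_9 = 39,  t_{10} = 13,  t_{11} = 21,  t_{12} = 15,  t_{13} = 31,  t_{14} = 19,  t_{15} = 5,  t_{16} = 27,  t_{17} = 45,  t_{18} = 43,  t_{19} = 33,  t_{20} = 29,  t_{21} = 9,  t_{22} = 1,  t_{23} = 7,  t_{24} = 37.
Since t_{24} = t_2 = 37, the sequence is eventually periodic: after a pre-period of length 1 it cycles with period 22.
For i ≥ 2, t_i depends only on (i - 2) mod 22. (367 - 2) mod 22 = 13, so t_{367} = t_{15} = 5.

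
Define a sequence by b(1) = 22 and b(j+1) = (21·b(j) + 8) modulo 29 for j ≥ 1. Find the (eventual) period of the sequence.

b(1) = 22,  b(2) = 6,  b(3) = 18,  b(4) = 9,  b(5) = 23,  b(6) = 27,  b(7) = 24,  b(8) = 19,  b(9) = 1,  b(10) = 0,  b(11) = 8,  b(12) = 2,  b(13) = 21,  b(14) = 14,  b(15) = 12,  b(16) = 28,  b(17) = 16,  b(18) = 25,  b(19) = 11,  b(20) = 7,  b(21) = 10,  b(22) = 15,  b(23) = 4,  b(24) = 5,  b(25) = 26,  b(26) = 3,  b(27) = 13,  b(28) = 20,  b(29) = 22.
Since b(29) = b(1) = 22, the sequence is periodic with period 28.

28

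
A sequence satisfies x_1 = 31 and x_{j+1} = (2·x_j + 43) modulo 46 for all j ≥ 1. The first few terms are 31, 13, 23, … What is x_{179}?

23

Listing terms: x_1 = 31; x_2 = 13; x_3 = 23; x_4 = 43; x_5 = 37; x_6 = 25; x_7 = 1; x_8 = 45; x_9 = 41; x_{10} = 33; x_{11} = 17; x_{12} = 31.
Since x_{12} = x_1 = 31, the sequence is periodic with period 11.
(179 - 1) mod 11 = 2, so x_{179} = x_3 = 23.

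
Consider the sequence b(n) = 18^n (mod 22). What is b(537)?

Listing terms: b(1) = 18,  b(2) = 16,  b(3) = 2,  b(4) = 14,  b(5) = 10,  b(6) = 4,  b(7) = 6,  b(8) = 20,  b(9) = 8,  b(10) = 12,  b(11) = 18.
The sequence repeats with period 10.
So b(537) = b(1 + ((537-1) mod 10)) = b(7) = 6.

6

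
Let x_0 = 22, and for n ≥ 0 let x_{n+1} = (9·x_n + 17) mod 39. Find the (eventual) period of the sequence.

Listing terms: x_0 = 22; x_1 = 20; x_2 = 2; x_3 = 35; x_4 = 20.
Since x_4 = x_1 = 20, the sequence is eventually periodic: after a pre-period of length 1 it cycles with period 3.

3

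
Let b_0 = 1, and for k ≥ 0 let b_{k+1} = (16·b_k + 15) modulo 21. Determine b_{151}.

10

Listing terms: b_0 = 1; b_1 = 10; b_2 = 7; b_3 = 1.
The sequence repeats with period 3.
So b_{151} = b_{0 + ((151-0) mod 3)} = b_1 = 10.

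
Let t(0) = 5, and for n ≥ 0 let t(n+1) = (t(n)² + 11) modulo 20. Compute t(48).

Listing terms: t(0) = 5; t(1) = 16; t(2) = 7; t(3) = 0; t(4) = 11; t(5) = 12; t(6) = 15; t(7) = 16.
Since t(7) = t(1) = 16, the sequence is eventually periodic: after a pre-period of length 1 it cycles with period 6.
For n ≥ 1, t(n) depends only on (n - 1) mod 6. (48 - 1) mod 6 = 5, so t(48) = t(6) = 15.

15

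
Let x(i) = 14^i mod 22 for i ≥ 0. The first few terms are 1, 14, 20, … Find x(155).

12

We have x(0) = 1,  x(1) = 14,  x(2) = 20,  x(3) = 16,  x(4) = 4,  x(5) = 12,  x(6) = 14.
Since x(6) = x(1) = 14, the sequence is eventually periodic: after a pre-period of length 1 it cycles with period 5.
For i ≥ 1, x(i) depends only on (i - 1) mod 5. (155 - 1) mod 5 = 4, so x(155) = x(5) = 12.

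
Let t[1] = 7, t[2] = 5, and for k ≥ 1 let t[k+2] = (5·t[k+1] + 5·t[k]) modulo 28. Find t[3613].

7

Computing terms: t[1] = 7,  t[2] = 5,  t[3] = 4,  t[4] = 17,  t[5] = 21,  t[6] = 22,  t[7] = 19,  t[8] = 9,  t[9] = 0,  t[10] = 17,  t[11] = 1,  t[12] = 6,  t[13] = 7,  t[14] = 9,  t[15] = 24,  t[16] = 25,  t[17] = 21,  t[18] = 6,  t[19] = 23,  t[20] = 5,  t[21] = 0,  t[22] = 25,  t[23] = 13,  t[24] = 22,  t[25] = 7,  t[26] = 5.
The sequence repeats with period 24.
(3613 - 1) mod 24 = 12, so t[3613] = t[13] = 7.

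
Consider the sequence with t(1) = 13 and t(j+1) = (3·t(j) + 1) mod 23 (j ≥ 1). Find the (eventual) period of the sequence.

Listing terms: t(1) = 13,  t(2) = 17,  t(3) = 6,  t(4) = 19,  t(5) = 12,  t(6) = 14,  t(7) = 20,  t(8) = 15,  t(9) = 0,  t(10) = 1,  t(11) = 4,  t(12) = 13.
The sequence repeats with period 11.

11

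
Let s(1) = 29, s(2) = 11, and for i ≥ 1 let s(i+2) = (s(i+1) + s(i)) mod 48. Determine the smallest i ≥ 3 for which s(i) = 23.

Computing terms: s(1) = 29, s(2) = 11, s(3) = 40, s(4) = 3, s(5) = 43, s(6) = 46, s(7) = 41, s(8) = 39, s(9) = 32, s(10) = 23, s(11) = 7, s(12) = 30, s(13) = 37, s(14) = 19, s(15) = 8, s(16) = 27, s(17) = 35, s(18) = 14, s(19) = 1, s(20) = 15, s(21) = 16, s(22) = 31, s(23) = 47, s(24) = 30, s(25) = 29, s(26) = 11.
The sequence repeats with period 24.
The value 23 first appears (with i ≥ 3) at s(10).

10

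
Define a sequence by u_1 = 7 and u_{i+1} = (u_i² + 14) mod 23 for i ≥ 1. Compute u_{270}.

4

We have u_1 = 7; u_2 = 17; u_3 = 4; u_4 = 7.
The sequence repeats with period 3.
(270 - 1) mod 3 = 2, so u_{270} = u_3 = 4.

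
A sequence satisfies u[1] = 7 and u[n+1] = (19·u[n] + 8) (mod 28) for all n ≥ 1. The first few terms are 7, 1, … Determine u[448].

We have u[1] = 7; u[2] = 1; u[3] = 27; u[4] = 17; u[5] = 23; u[6] = 25; u[7] = 7.
Since u[7] = u[1] = 7, the sequence is periodic with period 6.
So u[448] = u[1 + ((448-1) mod 6)] = u[4] = 17.

17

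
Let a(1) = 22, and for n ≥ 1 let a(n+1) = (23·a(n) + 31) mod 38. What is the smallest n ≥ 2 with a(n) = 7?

Computing terms: a(1) = 22, a(2) = 5, a(3) = 32, a(4) = 7, a(5) = 2, a(6) = 1, a(7) = 16, a(8) = 19, a(9) = 12, a(10) = 3, a(11) = 24, a(12) = 13, a(13) = 26, a(14) = 21, a(15) = 20, a(16) = 35, a(17) = 0, a(18) = 31, a(19) = 22.
Since a(19) = a(1) = 22, the sequence is periodic with period 18.
The value 7 first appears (with n ≥ 2) at a(4).

4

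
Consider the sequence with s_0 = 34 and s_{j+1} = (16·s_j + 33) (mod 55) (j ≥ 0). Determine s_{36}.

27

Computing terms: s_0 = 34, s_1 = 27, s_2 = 25, s_3 = 48, s_4 = 31, s_5 = 34.
The sequence repeats with period 5.
(36 - 0) mod 5 = 1, so s_{36} = s_1 = 27.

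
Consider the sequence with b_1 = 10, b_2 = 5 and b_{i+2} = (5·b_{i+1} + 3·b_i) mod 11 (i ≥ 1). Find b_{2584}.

We have b_1 = 10, b_2 = 5, b_3 = 0, b_4 = 4, b_5 = 9, b_6 = 2, b_7 = 4, b_8 = 4, b_9 = 10, b_{10} = 7, b_{11} = 10, b_{12} = 5.
The sequence repeats with period 10.
(2584 - 1) mod 10 = 3, so b_{2584} = b_4 = 4.

4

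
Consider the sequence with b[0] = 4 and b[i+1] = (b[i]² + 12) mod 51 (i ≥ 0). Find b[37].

Computing terms: b[0] = 4; b[1] = 28; b[2] = 31; b[3] = 4.
Since b[3] = b[0] = 4, the sequence is periodic with period 3.
So b[37] = b[0 + ((37-0) mod 3)] = b[1] = 28.

28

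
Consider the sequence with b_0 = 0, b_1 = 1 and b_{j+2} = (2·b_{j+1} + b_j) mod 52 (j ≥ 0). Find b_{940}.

24

Listing terms: b_0 = 0, b_1 = 1, b_2 = 2, b_3 = 5, b_4 = 12, b_5 = 29, b_6 = 18, b_7 = 13, b_8 = 44, b_9 = 49, b_{10} = 38, b_{11} = 21, b_{12} = 28, b_{13} = 25, b_{14} = 26, b_{15} = 25, b_{16} = 24, b_{17} = 21, b_{18} = 14, b_{19} = 49, b_{20} = 8, b_{21} = 13, b_{22} = 34, b_{23} = 29, b_{24} = 40, b_{25} = 5, b_{26} = 50, b_{27} = 1, b_{28} = 0, b_{29} = 1.
The sequence repeats with period 28.
(940 - 0) mod 28 = 16, so b_{940} = b_{16} = 24.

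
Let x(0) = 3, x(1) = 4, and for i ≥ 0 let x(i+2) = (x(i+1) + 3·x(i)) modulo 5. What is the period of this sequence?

We have x(0) = 3,  x(1) = 4,  x(2) = 3,  x(3) = 0,  x(4) = 4,  x(5) = 4,  x(6) = 1,  x(7) = 3,  x(8) = 1,  x(9) = 0,  x(10) = 3,  x(11) = 3,  x(12) = 2,  x(13) = 1,  x(14) = 2,  x(15) = 0,  x(16) = 1,  x(17) = 1,  x(18) = 4,  x(19) = 2,  x(20) = 4,  x(21) = 0,  x(22) = 2,  x(23) = 2,  x(24) = 3,  x(25) = 4.
Since (x(24), x(25)) = (x(0), x(1)) = (3, 4) (two consecutive terms determine the rest), the sequence is periodic with period 24.

24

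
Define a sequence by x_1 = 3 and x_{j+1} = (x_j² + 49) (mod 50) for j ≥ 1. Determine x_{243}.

x_1 = 3; x_2 = 8; x_3 = 13; x_4 = 18; x_5 = 23; x_6 = 28; x_7 = 33; x_8 = 38; x_9 = 43; x_{10} = 48; x_{11} = 3.
Since x_{11} = x_1 = 3, the sequence is periodic with period 10.
(243 - 1) mod 10 = 2, so x_{243} = x_3 = 13.

13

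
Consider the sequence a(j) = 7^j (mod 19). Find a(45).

Computing terms: a(1) = 7; a(2) = 11; a(3) = 1; a(4) = 7.
The sequence repeats with period 3.
So a(45) = a(1 + ((45-1) mod 3)) = a(3) = 1.

1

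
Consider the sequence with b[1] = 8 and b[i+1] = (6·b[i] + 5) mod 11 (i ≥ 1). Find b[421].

8

b[1] = 8,  b[2] = 9,  b[3] = 4,  b[4] = 7,  b[5] = 3,  b[6] = 1,  b[7] = 0,  b[8] = 5,  b[9] = 2,  b[10] = 6,  b[11] = 8.
The sequence repeats with period 10.
(421 - 1) mod 10 = 0, so b[421] = b[1] = 8.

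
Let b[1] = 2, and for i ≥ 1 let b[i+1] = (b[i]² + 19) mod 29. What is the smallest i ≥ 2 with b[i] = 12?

We have b[1] = 2; b[2] = 23; b[3] = 26; b[4] = 28; b[5] = 20; b[6] = 13; b[7] = 14; b[8] = 12; b[9] = 18; b[10] = 24; b[11] = 15; b[12] = 12.
Since b[12] = b[8] = 12, the sequence is eventually periodic: after a pre-period of length 7 it cycles with period 4.
The value 12 first appears (with i ≥ 2) at b[8].

8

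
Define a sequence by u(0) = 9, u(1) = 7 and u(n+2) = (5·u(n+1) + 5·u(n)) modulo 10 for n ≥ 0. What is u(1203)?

5

Listing terms: u(0) = 9; u(1) = 7; u(2) = 0; u(3) = 5; u(4) = 5; u(5) = 0; u(6) = 5.
Since (u(5), u(6)) = (u(2), u(3)) = (0, 5) (two consecutive terms determine the rest), the sequence is eventually periodic: after a pre-period of length 2 it cycles with period 3.
For n ≥ 2, u(n) depends only on (n - 2) mod 3. (1203 - 2) mod 3 = 1, so u(1203) = u(3) = 5.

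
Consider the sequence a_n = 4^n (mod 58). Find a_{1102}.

52

Computing terms: a_1 = 4,  a_2 = 16,  a_3 = 6,  a_4 = 24,  a_5 = 38,  a_6 = 36,  a_7 = 28,  a_8 = 54,  a_9 = 42,  a_{10} = 52,  a_{11} = 34,  a_{12} = 20,  a_{13} = 22,  a_{14} = 30,  a_{15} = 4.
Since a_{15} = a_1 = 4, the sequence is periodic with period 14.
So a_{1102} = a_{1 + ((1102-1) mod 14)} = a_{10} = 52.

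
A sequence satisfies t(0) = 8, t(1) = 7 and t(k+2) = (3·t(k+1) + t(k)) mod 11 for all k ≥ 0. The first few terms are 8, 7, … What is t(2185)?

Computing terms: t(0) = 8, t(1) = 7, t(2) = 7, t(3) = 6, t(4) = 3, t(5) = 4, t(6) = 4, t(7) = 5, t(8) = 8, t(9) = 7.
Since (t(8), t(9)) = (t(0), t(1)) = (8, 7) (two consecutive terms determine the rest), the sequence is periodic with period 8.
So t(2185) = t(0 + ((2185-0) mod 8)) = t(1) = 7.

7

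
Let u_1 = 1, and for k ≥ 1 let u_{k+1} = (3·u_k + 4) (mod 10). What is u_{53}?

1

We have u_1 = 1, u_2 = 7, u_3 = 5, u_4 = 9, u_5 = 1.
Since u_5 = u_1 = 1, the sequence is periodic with period 4.
(53 - 1) mod 4 = 0, so u_{53} = u_1 = 1.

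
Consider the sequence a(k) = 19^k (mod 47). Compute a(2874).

Computing terms: a(0) = 1,  a(1) = 19,  a(2) = 32,  a(3) = 44,  a(4) = 37,  a(5) = 45,  a(6) = 9,  a(7) = 30,  a(8) = 6,  a(9) = 20,  a(10) = 4,  a(11) = 29,  a(12) = 34,  a(13) = 35,  a(14) = 7,  a(15) = 39,  a(16) = 36,  a(17) = 26,  a(18) = 24,  a(19) = 33,  a(20) = 16,  a(21) = 22,  a(22) = 42,  a(23) = 46,  a(24) = 28,  a(25) = 15,  a(26) = 3,  a(27) = 10,  a(28) = 2,  a(29) = 38,  a(30) = 17,  a(31) = 41,  a(32) = 27,  a(33) = 43,  a(34) = 18,  a(35) = 13,  a(36) = 12,  a(37) = 40,  a(38) = 8,  a(39) = 11,  a(40) = 21,  a(41) = 23,  a(42) = 14,  a(43) = 31,  a(44) = 25,  a(45) = 5,  a(46) = 1.
The sequence repeats with period 46.
(2874 - 0) mod 46 = 22, so a(2874) = a(22) = 42.

42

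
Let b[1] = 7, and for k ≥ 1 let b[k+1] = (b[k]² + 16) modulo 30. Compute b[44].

5

Listing terms: b[1] = 7; b[2] = 5; b[3] = 11; b[4] = 17; b[5] = 5.
Since b[5] = b[2] = 5, the sequence is eventually periodic: after a pre-period of length 1 it cycles with period 3.
For k ≥ 2, b[k] depends only on (k - 2) mod 3. (44 - 2) mod 3 = 0, so b[44] = b[2] = 5.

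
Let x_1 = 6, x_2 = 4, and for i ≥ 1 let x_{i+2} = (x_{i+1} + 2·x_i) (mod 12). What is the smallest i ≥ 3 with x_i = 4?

Computing terms: x_1 = 6; x_2 = 4; x_3 = 4; x_4 = 0; x_5 = 8; x_6 = 8; x_7 = 0; x_8 = 4; x_9 = 4.
Since (x_8, x_9) = (x_2, x_3) = (4, 4) (two consecutive terms determine the rest), the sequence is eventually periodic: after a pre-period of length 1 it cycles with period 6.
The value 4 first appears (with i ≥ 3) at x_3.

3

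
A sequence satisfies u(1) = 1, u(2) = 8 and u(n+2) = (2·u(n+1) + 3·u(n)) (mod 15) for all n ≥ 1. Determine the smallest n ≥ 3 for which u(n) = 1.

5

Computing terms: u(1) = 1,  u(2) = 8,  u(3) = 4,  u(4) = 2,  u(5) = 1,  u(6) = 8.
The sequence repeats with period 4.
The value 1 next appears (with n ≥ 3) at u(5).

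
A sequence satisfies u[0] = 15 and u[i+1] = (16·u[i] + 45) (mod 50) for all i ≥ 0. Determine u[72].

Computing terms: u[0] = 15, u[1] = 35, u[2] = 5, u[3] = 25, u[4] = 45, u[5] = 15.
The sequence repeats with period 5.
So u[72] = u[0 + ((72-0) mod 5)] = u[2] = 5.

5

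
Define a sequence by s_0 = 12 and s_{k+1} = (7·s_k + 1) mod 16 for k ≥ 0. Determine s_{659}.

13

Listing terms: s_0 = 12,  s_1 = 5,  s_2 = 4,  s_3 = 13,  s_4 = 12.
Since s_4 = s_0 = 12, the sequence is periodic with period 4.
So s_{659} = s_{0 + ((659-0) mod 4)} = s_3 = 13.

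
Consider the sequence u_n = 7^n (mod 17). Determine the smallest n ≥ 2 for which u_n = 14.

11

Listing terms: u_1 = 7; u_2 = 15; u_3 = 3; u_4 = 4; u_5 = 11; u_6 = 9; u_7 = 12; u_8 = 16; u_9 = 10; u_{10} = 2; u_{11} = 14; u_{12} = 13; u_{13} = 6; u_{14} = 8; u_{15} = 5; u_{16} = 1; u_{17} = 7.
The sequence repeats with period 16.
The value 14 first appears (with n ≥ 2) at u_{11}.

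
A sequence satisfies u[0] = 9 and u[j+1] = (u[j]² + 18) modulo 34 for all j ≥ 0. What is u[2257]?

31

Listing terms: u[0] = 9,  u[1] = 31,  u[2] = 27,  u[3] = 33,  u[4] = 19,  u[5] = 5,  u[6] = 9.
Since u[6] = u[0] = 9, the sequence is periodic with period 6.
(2257 - 0) mod 6 = 1, so u[2257] = u[1] = 31.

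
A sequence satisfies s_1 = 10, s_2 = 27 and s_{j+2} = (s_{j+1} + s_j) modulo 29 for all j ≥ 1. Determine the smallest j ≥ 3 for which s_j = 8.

3

Computing terms: s_1 = 10; s_2 = 27; s_3 = 8; s_4 = 6; s_5 = 14; s_6 = 20; s_7 = 5; s_8 = 25; s_9 = 1; s_{10} = 26; s_{11} = 27; s_{12} = 24; s_{13} = 22; s_{14} = 17; s_{15} = 10; s_{16} = 27.
Since (s_{15}, s_{16}) = (s_1, s_2) = (10, 27) (two consecutive terms determine the rest), the sequence is periodic with period 14.
The value 8 first appears (with j ≥ 3) at s_3.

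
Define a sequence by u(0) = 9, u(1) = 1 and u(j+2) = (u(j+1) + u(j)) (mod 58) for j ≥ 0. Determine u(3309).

3

Computing terms: u(0) = 9, u(1) = 1, u(2) = 10, u(3) = 11, u(4) = 21, u(5) = 32, u(6) = 53, u(7) = 27, u(8) = 22, u(9) = 49, u(10) = 13, u(11) = 4, u(12) = 17, u(13) = 21, u(14) = 38, u(15) = 1, u(16) = 39, u(17) = 40, u(18) = 21, u(19) = 3, u(20) = 24, u(21) = 27, u(22) = 51, u(23) = 20, u(24) = 13, u(25) = 33, u(26) = 46, u(27) = 21, u(28) = 9, u(29) = 30, u(30) = 39, u(31) = 11, u(32) = 50, u(33) = 3, u(34) = 53, u(35) = 56, u(36) = 51, u(37) = 49, u(38) = 42, u(39) = 33, u(40) = 17, u(41) = 50, u(42) = 9, u(43) = 1.
Since (u(42), u(43)) = (u(0), u(1)) = (9, 1) (two consecutive terms determine the rest), the sequence is periodic with period 42.
So u(3309) = u(0 + ((3309-0) mod 42)) = u(33) = 3.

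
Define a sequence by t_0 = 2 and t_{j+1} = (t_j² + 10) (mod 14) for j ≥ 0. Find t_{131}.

10

Listing terms: t_0 = 2, t_1 = 0, t_2 = 10, t_3 = 12, t_4 = 0.
Since t_4 = t_1 = 0, the sequence is eventually periodic: after a pre-period of length 1 it cycles with period 3.
For j ≥ 1, t_j depends only on (j - 1) mod 3. (131 - 1) mod 3 = 1, so t_{131} = t_2 = 10.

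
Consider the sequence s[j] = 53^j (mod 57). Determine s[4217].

2

Computing terms: s[0] = 1, s[1] = 53, s[2] = 16, s[3] = 50, s[4] = 28, s[5] = 2, s[6] = 49, s[7] = 32, s[8] = 43, s[9] = 56, s[10] = 4, s[11] = 41, s[12] = 7, s[13] = 29, s[14] = 55, s[15] = 8, s[16] = 25, s[17] = 14, s[18] = 1.
The sequence repeats with period 18.
(4217 - 0) mod 18 = 5, so s[4217] = s[5] = 2.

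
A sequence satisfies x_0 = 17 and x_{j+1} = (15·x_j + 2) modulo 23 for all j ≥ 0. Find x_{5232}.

15

Listing terms: x_0 = 17,  x_1 = 4,  x_2 = 16,  x_3 = 12,  x_4 = 21,  x_5 = 18,  x_6 = 19,  x_7 = 11,  x_8 = 6,  x_9 = 0,  x_{10} = 2,  x_{11} = 9,  x_{12} = 22,  x_{13} = 10,  x_{14} = 14,  x_{15} = 5,  x_{16} = 8,  x_{17} = 7,  x_{18} = 15,  x_{19} = 20,  x_{20} = 3,  x_{21} = 1,  x_{22} = 17.
Since x_{22} = x_0 = 17, the sequence is periodic with period 22.
So x_{5232} = x_{0 + ((5232-0) mod 22)} = x_{18} = 15.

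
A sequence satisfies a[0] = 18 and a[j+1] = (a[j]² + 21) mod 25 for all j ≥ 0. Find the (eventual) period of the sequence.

3

We have a[0] = 18; a[1] = 20; a[2] = 21; a[3] = 12; a[4] = 15; a[5] = 21.
Since a[5] = a[2] = 21, the sequence is eventually periodic: after a pre-period of length 2 it cycles with period 3.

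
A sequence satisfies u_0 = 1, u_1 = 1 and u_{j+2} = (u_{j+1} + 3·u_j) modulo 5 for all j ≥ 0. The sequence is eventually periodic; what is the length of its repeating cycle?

24

u_0 = 1,  u_1 = 1,  u_2 = 4,  u_3 = 2,  u_4 = 4,  u_5 = 0,  u_6 = 2,  u_7 = 2,  u_8 = 3,  u_9 = 4,  u_{10} = 3,  u_{11} = 0,  u_{12} = 4,  u_{13} = 4,  u_{14} = 1,  u_{15} = 3,  u_{16} = 1,  u_{17} = 0,  u_{18} = 3,  u_{19} = 3,  u_{20} = 2,  u_{21} = 1,  u_{22} = 2,  u_{23} = 0,  u_{24} = 1,  u_{25} = 1.
Since (u_{24}, u_{25}) = (u_0, u_1) = (1, 1) (two consecutive terms determine the rest), the sequence is periodic with period 24.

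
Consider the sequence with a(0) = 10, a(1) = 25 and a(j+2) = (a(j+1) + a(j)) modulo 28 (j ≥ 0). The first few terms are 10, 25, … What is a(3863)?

a(0) = 10,  a(1) = 25,  a(2) = 7,  a(3) = 4,  a(4) = 11,  a(5) = 15,  a(6) = 26,  a(7) = 13,  a(8) = 11,  a(9) = 24,  a(10) = 7,  a(11) = 3,  a(12) = 10,  a(13) = 13,  a(14) = 23,  a(15) = 8,  a(16) = 3,  a(17) = 11,  a(18) = 14,  a(19) = 25,  a(20) = 11,  a(21) = 8,  a(22) = 19,  a(23) = 27,  a(24) = 18,  a(25) = 17,  a(26) = 7,  a(27) = 24,  a(28) = 3,  a(29) = 27,  a(30) = 2,  a(31) = 1,  a(32) = 3,  a(33) = 4,  a(34) = 7,  a(35) = 11,  a(36) = 18,  a(37) = 1,  a(38) = 19,  a(39) = 20,  a(40) = 11,  a(41) = 3,  a(42) = 14,  a(43) = 17,  a(44) = 3,  a(45) = 20,  a(46) = 23,  a(47) = 15,  a(48) = 10,  a(49) = 25.
The sequence repeats with period 48.
(3863 - 0) mod 48 = 23, so a(3863) = a(23) = 27.

27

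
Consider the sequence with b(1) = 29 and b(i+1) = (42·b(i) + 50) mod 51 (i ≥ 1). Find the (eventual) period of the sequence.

8

We have b(1) = 29, b(2) = 44, b(3) = 11, b(4) = 2, b(5) = 32, b(6) = 17, b(7) = 50, b(8) = 8, b(9) = 29.
Since b(9) = b(1) = 29, the sequence is periodic with period 8.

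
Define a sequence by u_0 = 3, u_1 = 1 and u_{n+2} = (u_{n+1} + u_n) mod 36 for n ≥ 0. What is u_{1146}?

Listing terms: u_0 = 3; u_1 = 1; u_2 = 4; u_3 = 5; u_4 = 9; u_5 = 14; u_6 = 23; u_7 = 1; u_8 = 24; u_9 = 25; u_{10} = 13; u_{11} = 2; u_{12} = 15; u_{13} = 17; u_{14} = 32; u_{15} = 13; u_{16} = 9; u_{17} = 22; u_{18} = 31; u_{19} = 17; u_{20} = 12; u_{21} = 29; u_{22} = 5; u_{23} = 34; u_{24} = 3; u_{25} = 1.
The sequence repeats with period 24.
(1146 - 0) mod 24 = 18, so u_{1146} = u_{18} = 31.

31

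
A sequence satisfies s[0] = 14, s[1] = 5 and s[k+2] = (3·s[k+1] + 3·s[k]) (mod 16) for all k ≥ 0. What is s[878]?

9

s[0] = 14, s[1] = 5, s[2] = 9, s[3] = 10, s[4] = 9, s[5] = 9, s[6] = 6, s[7] = 13, s[8] = 9, s[9] = 2, s[10] = 1, s[11] = 9, s[12] = 14, s[13] = 5.
Since (s[12], s[13]) = (s[0], s[1]) = (14, 5) (two consecutive terms determine the rest), the sequence is periodic with period 12.
(878 - 0) mod 12 = 2, so s[878] = s[2] = 9.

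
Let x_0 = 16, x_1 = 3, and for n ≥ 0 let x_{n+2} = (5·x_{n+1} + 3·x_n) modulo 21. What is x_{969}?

We have x_0 = 16,  x_1 = 3,  x_2 = 0,  x_3 = 9,  x_4 = 3,  x_5 = 0.
Since (x_4, x_5) = (x_1, x_2) = (3, 0) (two consecutive terms determine the rest), the sequence is eventually periodic: after a pre-period of length 1 it cycles with period 3.
For n ≥ 1, x_n depends only on (n - 1) mod 3. (969 - 1) mod 3 = 2, so x_{969} = x_3 = 9.

9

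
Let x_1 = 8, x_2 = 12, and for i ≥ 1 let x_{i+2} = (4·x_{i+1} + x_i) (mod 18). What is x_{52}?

Computing terms: x_1 = 8; x_2 = 12; x_3 = 2; x_4 = 2; x_5 = 10; x_6 = 6; x_7 = 16; x_8 = 16; x_9 = 8; x_{10} = 12.
The sequence repeats with period 8.
So x_{52} = x_{1 + ((52-1) mod 8)} = x_4 = 2.

2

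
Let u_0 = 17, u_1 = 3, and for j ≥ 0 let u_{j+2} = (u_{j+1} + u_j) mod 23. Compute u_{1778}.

Listing terms: u_0 = 17, u_1 = 3, u_2 = 20, u_3 = 0, u_4 = 20, u_5 = 20, u_6 = 17, u_7 = 14, u_8 = 8, u_9 = 22, u_{10} = 7, u_{11} = 6, u_{12} = 13, u_{13} = 19, u_{14} = 9, u_{15} = 5, u_{16} = 14, u_{17} = 19, u_{18} = 10, u_{19} = 6, u_{20} = 16, u_{21} = 22, u_{22} = 15, u_{23} = 14, u_{24} = 6, u_{25} = 20, u_{26} = 3, u_{27} = 0, u_{28} = 3, u_{29} = 3, u_{30} = 6, u_{31} = 9, u_{32} = 15, u_{33} = 1, u_{34} = 16, u_{35} = 17, u_{36} = 10, u_{37} = 4, u_{38} = 14, u_{39} = 18, u_{40} = 9, u_{41} = 4, u_{42} = 13, u_{43} = 17, u_{44} = 7, u_{45} = 1, u_{46} = 8, u_{47} = 9, u_{48} = 17, u_{49} = 3.
Since (u_{48}, u_{49}) = (u_0, u_1) = (17, 3) (two consecutive terms determine the rest), the sequence is periodic with period 48.
So u_{1778} = u_{0 + ((1778-0) mod 48)} = u_2 = 20.

20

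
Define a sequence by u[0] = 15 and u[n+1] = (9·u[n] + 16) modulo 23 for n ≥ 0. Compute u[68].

u[0] = 15; u[1] = 13; u[2] = 18; u[3] = 17; u[4] = 8; u[5] = 19; u[6] = 3; u[7] = 20; u[8] = 12; u[9] = 9; u[10] = 5; u[11] = 15.
The sequence repeats with period 11.
(68 - 0) mod 11 = 2, so u[68] = u[2] = 18.

18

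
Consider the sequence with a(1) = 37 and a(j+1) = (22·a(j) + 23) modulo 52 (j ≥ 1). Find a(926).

Computing terms: a(1) = 37; a(2) = 5; a(3) = 29; a(4) = 37.
The sequence repeats with period 3.
So a(926) = a(1 + ((926-1) mod 3)) = a(2) = 5.

5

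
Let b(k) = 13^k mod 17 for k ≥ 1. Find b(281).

Computing terms: b(1) = 13,  b(2) = 16,  b(3) = 4,  b(4) = 1,  b(5) = 13.
The sequence repeats with period 4.
(281 - 1) mod 4 = 0, so b(281) = b(1) = 13.

13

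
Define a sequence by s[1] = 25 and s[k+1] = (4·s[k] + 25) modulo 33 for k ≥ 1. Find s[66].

We have s[1] = 25,  s[2] = 26,  s[3] = 30,  s[4] = 13,  s[5] = 11,  s[6] = 3,  s[7] = 4,  s[8] = 8,  s[9] = 24,  s[10] = 22,  s[11] = 14,  s[12] = 15,  s[13] = 19,  s[14] = 2,  s[15] = 0,  s[16] = 25.
The sequence repeats with period 15.
(66 - 1) mod 15 = 5, so s[66] = s[6] = 3.

3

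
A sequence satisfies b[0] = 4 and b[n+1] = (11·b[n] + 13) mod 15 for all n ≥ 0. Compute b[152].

Computing terms: b[0] = 4; b[1] = 12; b[2] = 10; b[3] = 3; b[4] = 1; b[5] = 9; b[6] = 7; b[7] = 0; b[8] = 13; b[9] = 6; b[10] = 4.
Since b[10] = b[0] = 4, the sequence is periodic with period 10.
(152 - 0) mod 10 = 2, so b[152] = b[2] = 10.

10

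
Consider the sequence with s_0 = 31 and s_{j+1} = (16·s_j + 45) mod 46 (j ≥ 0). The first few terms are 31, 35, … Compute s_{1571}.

39

We have s_0 = 31,  s_1 = 35,  s_2 = 7,  s_3 = 19,  s_4 = 27,  s_5 = 17,  s_6 = 41,  s_7 = 11,  s_8 = 37,  s_9 = 39,  s_{10} = 25,  s_{11} = 31.
The sequence repeats with period 11.
(1571 - 0) mod 11 = 9, so s_{1571} = s_9 = 39.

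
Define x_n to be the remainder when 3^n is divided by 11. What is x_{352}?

We have x_0 = 1, x_1 = 3, x_2 = 9, x_3 = 5, x_4 = 4, x_5 = 1.
Since x_5 = x_0 = 1, the sequence is periodic with period 5.
(352 - 0) mod 5 = 2, so x_{352} = x_2 = 9.

9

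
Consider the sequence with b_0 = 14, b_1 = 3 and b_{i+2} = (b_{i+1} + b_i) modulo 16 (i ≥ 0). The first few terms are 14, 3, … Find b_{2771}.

13

Computing terms: b_0 = 14, b_1 = 3, b_2 = 1, b_3 = 4, b_4 = 5, b_5 = 9, b_6 = 14, b_7 = 7, b_8 = 5, b_9 = 12, b_{10} = 1, b_{11} = 13, b_{12} = 14, b_{13} = 11, b_{14} = 9, b_{15} = 4, b_{16} = 13, b_{17} = 1, b_{18} = 14, b_{19} = 15, b_{20} = 13, b_{21} = 12, b_{22} = 9, b_{23} = 5, b_{24} = 14, b_{25} = 3.
The sequence repeats with period 24.
So b_{2771} = b_{0 + ((2771-0) mod 24)} = b_{11} = 13.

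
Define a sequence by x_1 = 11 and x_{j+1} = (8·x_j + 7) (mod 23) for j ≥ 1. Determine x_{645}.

x_1 = 11, x_2 = 3, x_3 = 8, x_4 = 2, x_5 = 0, x_6 = 7, x_7 = 17, x_8 = 5, x_9 = 1, x_{10} = 15, x_{11} = 12, x_{12} = 11.
The sequence repeats with period 11.
So x_{645} = x_{1 + ((645-1) mod 11)} = x_7 = 17.

17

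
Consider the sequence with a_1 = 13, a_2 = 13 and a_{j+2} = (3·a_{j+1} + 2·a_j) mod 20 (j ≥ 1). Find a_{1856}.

We have a_1 = 13, a_2 = 13, a_3 = 5, a_4 = 1, a_5 = 13, a_6 = 1, a_7 = 9, a_8 = 9, a_9 = 5, a_{10} = 13, a_{11} = 9, a_{12} = 13, a_{13} = 17, a_{14} = 17, a_{15} = 5, a_{16} = 9, a_{17} = 17, a_{18} = 9, a_{19} = 1, a_{20} = 1, a_{21} = 5, a_{22} = 17, a_{23} = 1, a_{24} = 17, a_{25} = 13, a_{26} = 13.
The sequence repeats with period 24.
So a_{1856} = a_{1 + ((1856-1) mod 24)} = a_8 = 9.

9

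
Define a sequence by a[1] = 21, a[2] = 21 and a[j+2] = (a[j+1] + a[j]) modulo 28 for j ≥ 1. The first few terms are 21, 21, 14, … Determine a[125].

21

Computing terms: a[1] = 21,  a[2] = 21,  a[3] = 14,  a[4] = 7,  a[5] = 21,  a[6] = 0,  a[7] = 21,  a[8] = 21.
The sequence repeats with period 6.
(125 - 1) mod 6 = 4, so a[125] = a[5] = 21.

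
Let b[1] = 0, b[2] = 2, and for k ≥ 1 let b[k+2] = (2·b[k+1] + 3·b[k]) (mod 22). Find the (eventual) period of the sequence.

Listing terms: b[1] = 0,  b[2] = 2,  b[3] = 4,  b[4] = 14,  b[5] = 18,  b[6] = 12,  b[7] = 12,  b[8] = 16,  b[9] = 2,  b[10] = 8,  b[11] = 0,  b[12] = 2.
Since (b[11], b[12]) = (b[1], b[2]) = (0, 2) (two consecutive terms determine the rest), the sequence is periodic with period 10.

10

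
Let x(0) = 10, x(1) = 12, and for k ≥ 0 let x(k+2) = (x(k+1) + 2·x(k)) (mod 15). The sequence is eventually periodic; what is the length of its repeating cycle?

x(0) = 10; x(1) = 12; x(2) = 2; x(3) = 11; x(4) = 0; x(5) = 7; x(6) = 7; x(7) = 6; x(8) = 5; x(9) = 2; x(10) = 12; x(11) = 1; x(12) = 10; x(13) = 12.
Since (x(12), x(13)) = (x(0), x(1)) = (10, 12) (two consecutive terms determine the rest), the sequence is periodic with period 12.

12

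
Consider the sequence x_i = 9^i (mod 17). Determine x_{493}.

Listing terms: x_0 = 1; x_1 = 9; x_2 = 13; x_3 = 15; x_4 = 16; x_5 = 8; x_6 = 4; x_7 = 2; x_8 = 1.
Since x_8 = x_0 = 1, the sequence is periodic with period 8.
(493 - 0) mod 8 = 5, so x_{493} = x_5 = 8.

8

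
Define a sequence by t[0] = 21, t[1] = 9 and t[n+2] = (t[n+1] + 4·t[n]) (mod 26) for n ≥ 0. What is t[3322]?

19

t[0] = 21; t[1] = 9; t[2] = 15; t[3] = 25; t[4] = 7; t[5] = 3; t[6] = 5; t[7] = 17; t[8] = 11; t[9] = 1; t[10] = 19; t[11] = 23; t[12] = 21; t[13] = 9.
Since (t[12], t[13]) = (t[0], t[1]) = (21, 9) (two consecutive terms determine the rest), the sequence is periodic with period 12.
So t[3322] = t[0 + ((3322-0) mod 12)] = t[10] = 19.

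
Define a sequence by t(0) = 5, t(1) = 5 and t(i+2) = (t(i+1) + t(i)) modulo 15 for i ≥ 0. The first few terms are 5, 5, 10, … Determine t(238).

5

Listing terms: t(0) = 5, t(1) = 5, t(2) = 10, t(3) = 0, t(4) = 10, t(5) = 10, t(6) = 5, t(7) = 0, t(8) = 5, t(9) = 5.
The sequence repeats with period 8.
So t(238) = t(0 + ((238-0) mod 8)) = t(6) = 5.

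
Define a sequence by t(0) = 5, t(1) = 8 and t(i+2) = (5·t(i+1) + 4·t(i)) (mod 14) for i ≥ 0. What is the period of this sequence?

t(0) = 5,  t(1) = 8,  t(2) = 4,  t(3) = 10,  t(4) = 10,  t(5) = 6,  t(6) = 0,  t(7) = 10,  t(8) = 8,  t(9) = 10,  t(10) = 12,  t(11) = 2,  t(12) = 2,  t(13) = 4,  t(14) = 0,  t(15) = 2,  t(16) = 10,  t(17) = 2,  t(18) = 8,  t(19) = 6,  t(20) = 6,  t(21) = 12,  t(22) = 0,  t(23) = 6,  t(24) = 2,  t(25) = 6,  t(26) = 10,  t(27) = 4,  t(28) = 4,  t(29) = 8,  t(30) = 0,  t(31) = 4,  t(32) = 6,  t(33) = 4,  t(34) = 2,  t(35) = 12,  t(36) = 12,  t(37) = 10,  t(38) = 0,  t(39) = 12,  t(40) = 4,  t(41) = 12,  t(42) = 6,  t(43) = 8,  t(44) = 8,  t(45) = 2,  t(46) = 0,  t(47) = 8,  t(48) = 12,  t(49) = 8,  t(50) = 4.
Since (t(49), t(50)) = (t(1), t(2)) = (8, 4) (two consecutive terms determine the rest), the sequence is eventually periodic: after a pre-period of length 1 it cycles with period 48.

48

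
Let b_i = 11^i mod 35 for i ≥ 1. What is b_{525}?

1

Listing terms: b_1 = 11,  b_2 = 16,  b_3 = 1,  b_4 = 11.
Since b_4 = b_1 = 11, the sequence is periodic with period 3.
So b_{525} = b_{1 + ((525-1) mod 3)} = b_3 = 1.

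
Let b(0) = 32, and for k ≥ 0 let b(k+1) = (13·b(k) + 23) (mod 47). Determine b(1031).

Computing terms: b(0) = 32; b(1) = 16; b(2) = 43; b(3) = 18; b(4) = 22; b(5) = 27; b(6) = 45; b(7) = 44; b(8) = 31; b(9) = 3; b(10) = 15; b(11) = 30; b(12) = 37; b(13) = 34; b(14) = 42; b(15) = 5; b(16) = 41; b(17) = 39; b(18) = 13; b(19) = 4; b(20) = 28; b(21) = 11; b(22) = 25; b(23) = 19; b(24) = 35; b(25) = 8; b(26) = 33; b(27) = 29; b(28) = 24; b(29) = 6; b(30) = 7; b(31) = 20; b(32) = 1; b(33) = 36; b(34) = 21; b(35) = 14; b(36) = 17; b(37) = 9; b(38) = 46; b(39) = 10; b(40) = 12; b(41) = 38; b(42) = 0; b(43) = 23; b(44) = 40; b(45) = 26; b(46) = 32.
Since b(46) = b(0) = 32, the sequence is periodic with period 46.
(1031 - 0) mod 46 = 19, so b(1031) = b(19) = 4.

4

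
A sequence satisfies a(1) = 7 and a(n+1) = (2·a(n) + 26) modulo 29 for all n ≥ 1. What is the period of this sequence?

28

Computing terms: a(1) = 7; a(2) = 11; a(3) = 19; a(4) = 6; a(5) = 9; a(6) = 15; a(7) = 27; a(8) = 22; a(9) = 12; a(10) = 21; a(11) = 10; a(12) = 17; a(13) = 2; a(14) = 1; a(15) = 28; a(16) = 24; a(17) = 16; a(18) = 0; a(19) = 26; a(20) = 20; a(21) = 8; a(22) = 13; a(23) = 23; a(24) = 14; a(25) = 25; a(26) = 18; a(27) = 4; a(28) = 5; a(29) = 7.
The sequence repeats with period 28.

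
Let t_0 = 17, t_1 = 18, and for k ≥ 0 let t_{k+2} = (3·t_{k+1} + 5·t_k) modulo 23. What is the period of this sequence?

t_0 = 17,  t_1 = 18,  t_2 = 1,  t_3 = 1,  t_4 = 8,  t_5 = 6,  t_6 = 12,  t_7 = 20,  t_8 = 5,  t_9 = 0,  t_{10} = 2,  t_{11} = 6,  t_{12} = 5,  t_{13} = 22,  t_{14} = 22,  t_{15} = 15,  t_{16} = 17,  t_{17} = 11,  t_{18} = 3,  t_{19} = 18,  t_{20} = 0,  t_{21} = 21,  t_{22} = 17,  t_{23} = 18.
Since (t_{22}, t_{23}) = (t_0, t_1) = (17, 18) (two consecutive terms determine the rest), the sequence is periodic with period 22.

22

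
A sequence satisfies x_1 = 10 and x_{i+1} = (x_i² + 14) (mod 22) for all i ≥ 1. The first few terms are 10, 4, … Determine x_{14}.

4

Listing terms: x_1 = 10,  x_2 = 4,  x_3 = 8,  x_4 = 12,  x_5 = 4.
Since x_5 = x_2 = 4, the sequence is eventually periodic: after a pre-period of length 1 it cycles with period 3.
For i ≥ 2, x_i depends only on (i - 2) mod 3. (14 - 2) mod 3 = 0, so x_{14} = x_2 = 4.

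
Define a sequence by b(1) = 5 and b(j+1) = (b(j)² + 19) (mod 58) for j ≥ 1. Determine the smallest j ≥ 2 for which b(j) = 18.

Computing terms: b(1) = 5; b(2) = 44; b(3) = 41; b(4) = 18; b(5) = 53; b(6) = 44.
Since b(6) = b(2) = 44, the sequence is eventually periodic: after a pre-period of length 1 it cycles with period 4.
The value 18 first appears (with j ≥ 2) at b(4).

4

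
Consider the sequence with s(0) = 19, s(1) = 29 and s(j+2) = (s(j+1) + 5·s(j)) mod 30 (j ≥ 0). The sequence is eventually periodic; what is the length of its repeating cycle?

6

Computing terms: s(0) = 19; s(1) = 29; s(2) = 4; s(3) = 29; s(4) = 19; s(5) = 14; s(6) = 19; s(7) = 29.
Since (s(6), s(7)) = (s(0), s(1)) = (19, 29) (two consecutive terms determine the rest), the sequence is periodic with period 6.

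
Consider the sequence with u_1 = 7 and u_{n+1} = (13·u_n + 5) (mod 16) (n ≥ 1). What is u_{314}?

u_1 = 7,  u_2 = 0,  u_3 = 5,  u_4 = 6,  u_5 = 3,  u_6 = 12,  u_7 = 1,  u_8 = 2,  u_9 = 15,  u_{10} = 8,  u_{11} = 13,  u_{12} = 14,  u_{13} = 11,  u_{14} = 4,  u_{15} = 9,  u_{16} = 10,  u_{17} = 7.
Since u_{17} = u_1 = 7, the sequence is periodic with period 16.
(314 - 1) mod 16 = 9, so u_{314} = u_{10} = 8.

8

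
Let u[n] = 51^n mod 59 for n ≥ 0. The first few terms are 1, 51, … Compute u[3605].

15

We have u[0] = 1; u[1] = 51; u[2] = 5; u[3] = 19; u[4] = 25; u[5] = 36; u[6] = 7; u[7] = 3; u[8] = 35; u[9] = 15; u[10] = 57; u[11] = 16; u[12] = 49; u[13] = 21; u[14] = 9; u[15] = 46; u[16] = 45; u[17] = 53; u[18] = 48; u[19] = 29; u[20] = 4; u[21] = 27; u[22] = 20; u[23] = 17; u[24] = 41; u[25] = 26; u[26] = 28; u[27] = 12; u[28] = 22; u[29] = 1.
Since u[29] = u[0] = 1, the sequence is periodic with period 29.
So u[3605] = u[0 + ((3605-0) mod 29)] = u[9] = 15.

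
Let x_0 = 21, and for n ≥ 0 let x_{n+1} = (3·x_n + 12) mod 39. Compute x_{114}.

21

We have x_0 = 21; x_1 = 36; x_2 = 3; x_3 = 21.
Since x_3 = x_0 = 21, the sequence is periodic with period 3.
(114 - 0) mod 3 = 0, so x_{114} = x_0 = 21.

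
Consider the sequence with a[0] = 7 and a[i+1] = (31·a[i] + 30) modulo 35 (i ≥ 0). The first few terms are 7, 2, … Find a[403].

2

Computing terms: a[0] = 7; a[1] = 2; a[2] = 22; a[3] = 12; a[4] = 17; a[5] = 32; a[6] = 7.
Since a[6] = a[0] = 7, the sequence is periodic with period 6.
(403 - 0) mod 6 = 1, so a[403] = a[1] = 2.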